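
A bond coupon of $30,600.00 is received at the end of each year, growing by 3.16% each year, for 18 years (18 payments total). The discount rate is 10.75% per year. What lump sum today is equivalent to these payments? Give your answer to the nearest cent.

Periodic rate r = 0.1075 per year.
Growing ordinary annuity: PV = PMT₁ × [1 − ((1+g)/(1+r))^n] / (r − g) = 30,600 × [1 − ((1+0.0316)/(1+r))^18] / (r − 0.0316) = $290,831.88.

$290,831.88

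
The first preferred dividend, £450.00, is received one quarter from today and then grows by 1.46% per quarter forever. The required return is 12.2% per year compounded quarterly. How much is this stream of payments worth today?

£28,301.89

Periodic rate r = 0.122/4 per quarter.
Growing perpetuity (Gordon): PV = PMT₁ / (r − g) = 450 / (r − 0.0146) = £28,301.89.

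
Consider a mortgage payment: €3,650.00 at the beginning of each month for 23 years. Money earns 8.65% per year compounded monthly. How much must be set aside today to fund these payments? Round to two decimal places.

This is an annuity due: 276 payments of €3,650.00 at the beginning of each month.
Periodic rate r = 0.0865/12 per month; n is counted in months.
PV = PMT × [(1 − (1+r)^−n)/r] × (1+r) = 3,650 × [1 − (1+r)^−276] / r × (1+r) = €439,758.17

€439,758.17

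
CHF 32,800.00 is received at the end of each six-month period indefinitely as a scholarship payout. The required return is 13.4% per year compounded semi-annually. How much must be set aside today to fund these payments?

Periodic rate r = 0.134/2 per half-year.
Level perpetuity: PV = PMT / r = 32,800 / (0.134/2) = CHF 489,552.24.

CHF 489,552.24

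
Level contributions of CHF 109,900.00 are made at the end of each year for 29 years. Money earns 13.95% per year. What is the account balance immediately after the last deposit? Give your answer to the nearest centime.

CHF 33,976,930.79

This is an ordinary annuity: 29 deposits of CHF 109,900.00 at the end of each year.
Periodic rate r = 0.1395 per year.
FV = PMT × [((1+r)^n − 1)/r] = 109,900 × [(1+r)^29 − 1] / r = CHF 33,976,930.79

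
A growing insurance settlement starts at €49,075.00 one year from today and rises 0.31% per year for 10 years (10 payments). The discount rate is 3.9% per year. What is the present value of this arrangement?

Periodic rate r = 0.039 per year.
Growing ordinary annuity: PV = PMT₁ × [1 − ((1+g)/(1+r))^n] / (r − g) = 49,075 × [1 − ((1+0.0031)/(1+r))^10] / (r − 0.0031) = €405,262.70.

€405,262.70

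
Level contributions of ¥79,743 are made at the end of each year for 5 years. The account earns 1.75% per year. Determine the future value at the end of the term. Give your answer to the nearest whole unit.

¥412,916

This is an ordinary annuity: 5 deposits of ¥79,743 at the end of each year.
Periodic rate r = 0.0175 per year.
FV = PMT × [((1+r)^n − 1)/r] = 79,743 × [(1+r)^5 − 1] / r = ¥412,916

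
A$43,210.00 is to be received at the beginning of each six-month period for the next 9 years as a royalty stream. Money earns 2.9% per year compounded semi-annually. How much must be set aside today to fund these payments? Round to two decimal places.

This is an annuity due: 18 payments of A$43,210.00 at the beginning of each six-month period.
Periodic rate r = 0.029/2 per half-year; n is counted in half-years.
PV = PMT × [(1 − (1+r)^−n)/r] × (1+r) = 43,210 × [1 − (1+r)^−18] / r × (1+r) = A$690,120.54

A$690,120.54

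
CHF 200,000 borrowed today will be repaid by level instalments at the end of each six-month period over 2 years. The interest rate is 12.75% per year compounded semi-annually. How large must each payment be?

CHF 58,214.72

Level ordinary annuity; solve PV = PMT × [(1 − (1+r)^−n)/r] for PMT.
Periodic rate r = 0.1275/2 per half-year; n is counted in half-years.
With n = 4: PMT = 200,000 / ([(1 − (1+r)^−n)/r]) = CHF 58,214.72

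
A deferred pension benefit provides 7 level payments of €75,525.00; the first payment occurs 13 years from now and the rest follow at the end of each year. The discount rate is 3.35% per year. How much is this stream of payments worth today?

Ordinary annuity of 7 payments, first payment at period 13.
Periodic rate r = 0.0335 per year.
The ordinary-annuity PV formula values the stream one period before the first payment (period 12); discount that back 12 periods:
PV₀ = 75,525 × [1 − (1+r)^−7] / r × (1+r)^−12 = €312,725.82

€312,725.82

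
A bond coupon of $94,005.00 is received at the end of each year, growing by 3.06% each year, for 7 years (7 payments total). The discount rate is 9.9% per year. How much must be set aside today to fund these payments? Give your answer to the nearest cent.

Periodic rate r = 0.099 per year.
Growing ordinary annuity: PV = PMT₁ × [1 − ((1+g)/(1+r))^n] / (r − g) = 94,005 × [1 − ((1+0.0306)/(1+r))^7] / (r − 0.0306) = $497,862.18.

$497,862.18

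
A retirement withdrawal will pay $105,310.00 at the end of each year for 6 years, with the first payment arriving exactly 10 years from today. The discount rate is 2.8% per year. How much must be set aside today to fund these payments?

$447,909.02

Ordinary annuity of 6 payments, first payment at period 10.
Periodic rate r = 0.028 per year.
The ordinary-annuity PV formula values the stream one period before the first payment (period 9); discount that back 9 periods:
PV₀ = 105,310 × [1 − (1+r)^−6] / r × (1+r)^−9 = $447,909.02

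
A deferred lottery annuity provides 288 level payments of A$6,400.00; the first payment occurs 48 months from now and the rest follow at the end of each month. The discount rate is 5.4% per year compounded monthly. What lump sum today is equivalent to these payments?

Ordinary annuity of 288 payments, first payment at period 48.
Periodic rate r = 0.054/12 per month; n is counted in months.
The ordinary-annuity PV formula values the stream one period before the first payment (period 47); discount that back 47 periods:
PV₀ = 6,400 × [1 − (1+r)^−288] / r × (1+r)^−47 = A$835,612.78

A$835,612.78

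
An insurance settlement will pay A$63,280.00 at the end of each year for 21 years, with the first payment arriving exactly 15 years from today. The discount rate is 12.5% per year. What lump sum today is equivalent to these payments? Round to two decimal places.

Ordinary annuity of 21 payments, first payment at period 15.
Periodic rate r = 0.125 per year.
The ordinary-annuity PV formula values the stream one period before the first payment (period 14); discount that back 14 periods:
PV₀ = 63,280 × [1 − (1+r)^−21] / r × (1+r)^−14 = A$89,120.41

A$89,120.41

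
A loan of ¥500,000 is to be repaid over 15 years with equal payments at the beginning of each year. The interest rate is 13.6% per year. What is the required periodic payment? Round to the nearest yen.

Level annuity due; solve PV = PMT × [(1 − (1+r)^−n)/r] × (1+r) for PMT.
Periodic rate r = 0.136 per year.
With n = 15: PMT = 500,000 / ([(1 − (1+r)^−n)/r] × (1+r)) = ¥70,231

¥70,231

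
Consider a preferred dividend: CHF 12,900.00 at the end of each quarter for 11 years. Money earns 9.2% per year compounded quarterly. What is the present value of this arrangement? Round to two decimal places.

CHF 354,648.04

This is an ordinary annuity: 44 payments of CHF 12,900.00 at the end of each quarter.
Periodic rate r = 0.092/4 per quarter; n is counted in quarters.
PV = PMT × [(1 − (1+r)^−n)/r] = 12,900 × [1 − (1+r)^−44] / r = CHF 354,648.04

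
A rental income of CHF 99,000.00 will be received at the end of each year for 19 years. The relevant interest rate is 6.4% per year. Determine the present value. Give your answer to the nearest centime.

CHF 1,070,921.76

This is an ordinary annuity: 19 payments of CHF 99,000.00 at the end of each year.
Periodic rate r = 0.064 per year.
PV = PMT × [(1 − (1+r)^−n)/r] = 99,000 × [1 − (1+r)^−19] / r = CHF 1,070,921.76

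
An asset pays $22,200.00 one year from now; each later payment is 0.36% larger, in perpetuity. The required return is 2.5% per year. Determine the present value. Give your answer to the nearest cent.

Periodic rate r = 0.025 per year.
Growing perpetuity (Gordon): PV = PMT₁ / (r − g) = 22,200 / (r − 0.0036) = $1,037,383.18.

$1,037,383.18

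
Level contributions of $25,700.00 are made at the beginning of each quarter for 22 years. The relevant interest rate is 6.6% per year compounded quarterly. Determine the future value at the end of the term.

This is an annuity due: 88 deposits of $25,700.00 at the beginning of each quarter.
Periodic rate r = 0.066/4 per quarter; n is counted in quarters.
FV = PMT × [((1+r)^n − 1)/r] × (1+r) = 25,700 × [(1+r)^88 − 1] / r × (1+r) = $5,100,259.81

$5,100,259.81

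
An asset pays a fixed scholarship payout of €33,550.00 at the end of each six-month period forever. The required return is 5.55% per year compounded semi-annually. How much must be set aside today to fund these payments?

Periodic rate r = 0.0555/2 per half-year.
Level perpetuity: PV = PMT / r = 33,550 / (0.0555/2) = €1,209,009.01.

€1,209,009.01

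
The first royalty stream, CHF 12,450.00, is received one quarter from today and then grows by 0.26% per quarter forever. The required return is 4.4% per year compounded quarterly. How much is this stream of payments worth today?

CHF 1,482,142.86

Periodic rate r = 0.044/4 per quarter.
Growing perpetuity (Gordon): PV = PMT₁ / (r − g) = 12,450 / (r − 0.0026) = CHF 1,482,142.86.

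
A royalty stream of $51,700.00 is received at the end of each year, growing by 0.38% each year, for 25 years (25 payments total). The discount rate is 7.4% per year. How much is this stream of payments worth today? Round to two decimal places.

$600,565.13

Periodic rate r = 0.074 per year.
Growing ordinary annuity: PV = PMT₁ × [1 − ((1+g)/(1+r))^n] / (r − g) = 51,700 × [1 − ((1+0.0038)/(1+r))^25] / (r − 0.0038) = $600,565.13.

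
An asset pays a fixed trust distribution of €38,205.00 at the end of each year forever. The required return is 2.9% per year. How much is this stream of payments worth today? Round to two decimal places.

€1,317,413.79

Periodic rate r = 0.029 per year.
Level perpetuity: PV = PMT / r = 38,205 / (0.029) = €1,317,413.79.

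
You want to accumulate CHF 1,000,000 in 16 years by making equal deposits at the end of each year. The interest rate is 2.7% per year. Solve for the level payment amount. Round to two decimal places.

CHF 50,796.22

Level ordinary annuity; solve FV = PMT × [((1+r)^n − 1)/r] for PMT.
Periodic rate r = 0.027 per year.
With n = 16: PMT = 1,000,000 / ([((1+r)^n − 1)/r]) = CHF 50,796.22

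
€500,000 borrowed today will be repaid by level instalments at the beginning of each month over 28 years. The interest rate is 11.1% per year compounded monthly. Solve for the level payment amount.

€4,800.22

Level annuity due; solve PV = PMT × [(1 − (1+r)^−n)/r] × (1+r) for PMT.
Periodic rate r = 0.111/12 per month; n is counted in months.
With n = 336: PMT = 500,000 / ([(1 − (1+r)^−n)/r] × (1+r)) = €4,800.22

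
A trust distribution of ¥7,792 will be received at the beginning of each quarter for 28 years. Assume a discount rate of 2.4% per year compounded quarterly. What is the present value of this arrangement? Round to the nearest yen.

¥637,927

This is an annuity due: 112 payments of ¥7,792 at the beginning of each quarter.
Periodic rate r = 0.024/4 per quarter; n is counted in quarters.
PV = PMT × [(1 − (1+r)^−n)/r] × (1+r) = 7,792 × [1 − (1+r)^−112] / r × (1+r) = ¥637,927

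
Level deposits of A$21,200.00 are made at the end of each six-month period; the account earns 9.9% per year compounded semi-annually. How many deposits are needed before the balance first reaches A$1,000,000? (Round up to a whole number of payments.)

Periodic rate r = 0.099/2 per half-year; n is counted in half-years.
Ordinary annuity FV: 1,000,000 = 21,200 × [((1+r)^n − 1)/r].
(1+r)^n = 1 + 1,000,000 × r / 21,200, so n = ln(1 + 1,000,000·r/21,200) / ln(1+r) = 24.93.
Round up to a whole number of payments: n = 25.

25 payments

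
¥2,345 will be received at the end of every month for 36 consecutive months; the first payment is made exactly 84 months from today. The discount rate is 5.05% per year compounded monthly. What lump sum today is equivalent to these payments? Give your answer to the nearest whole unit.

Ordinary annuity of 36 payments, first payment at period 84.
Periodic rate r = 0.0505/12 per month; n is counted in months.
The ordinary-annuity PV formula values the stream one period before the first payment (period 83); discount that back 83 periods:
PV₀ = 2,345 × [1 − (1+r)^−36] / r × (1+r)^−83 = ¥55,175

¥55,175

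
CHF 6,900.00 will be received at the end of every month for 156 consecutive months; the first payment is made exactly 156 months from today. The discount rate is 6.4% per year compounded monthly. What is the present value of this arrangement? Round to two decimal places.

CHF 319,858.52

Ordinary annuity of 156 payments, first payment at period 156.
Periodic rate r = 0.064/12 per month; n is counted in months.
The ordinary-annuity PV formula values the stream one period before the first payment (period 155); discount that back 155 periods:
PV₀ = 6,900 × [1 − (1+r)^−156] / r × (1+r)^−155 = CHF 319,858.52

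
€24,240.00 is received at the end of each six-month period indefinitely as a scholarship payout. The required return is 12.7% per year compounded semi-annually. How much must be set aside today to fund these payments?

Periodic rate r = 0.127/2 per half-year.
Level perpetuity: PV = PMT / r = 24,240 / (0.127/2) = €381,732.28.

€381,732.28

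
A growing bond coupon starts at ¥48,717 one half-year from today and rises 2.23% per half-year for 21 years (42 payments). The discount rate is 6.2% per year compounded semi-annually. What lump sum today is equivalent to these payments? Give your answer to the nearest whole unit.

¥1,676,924

Periodic rate r = 0.062/2 per half-year; n is counted in half-years.
Growing ordinary annuity: PV = PMT₁ × [1 − ((1+g)/(1+r))^n] / (r − g) = 48,717 × [1 − ((1+0.0223)/(1+r))^42] / (r − 0.0223) = ¥1,676,924.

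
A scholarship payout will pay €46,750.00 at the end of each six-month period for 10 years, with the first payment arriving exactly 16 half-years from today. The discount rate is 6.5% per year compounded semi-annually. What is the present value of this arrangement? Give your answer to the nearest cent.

€420,702.98

Ordinary annuity of 20 payments, first payment at period 16.
Periodic rate r = 0.065/2 per half-year; n is counted in half-years.
The ordinary-annuity PV formula values the stream one period before the first payment (period 15); discount that back 15 periods:
PV₀ = 46,750 × [1 − (1+r)^−20] / r × (1+r)^−15 = €420,702.98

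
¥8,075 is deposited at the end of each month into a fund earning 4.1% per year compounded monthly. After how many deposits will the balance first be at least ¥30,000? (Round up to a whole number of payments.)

4 payments

Periodic rate r = 0.041/12 per month; n is counted in months.
Ordinary annuity FV: 30,000 = 8,075 × [((1+r)^n − 1)/r].
(1+r)^n = 1 + 30,000 × r / 8,075, so n = ln(1 + 30,000·r/8,075) / ln(1+r) = 3.70.
Round up to a whole number of payments: n = 4.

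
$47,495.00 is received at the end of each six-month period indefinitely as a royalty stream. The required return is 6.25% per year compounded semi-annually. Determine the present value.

$1,519,840.00

Periodic rate r = 0.0625/2 per half-year.
Level perpetuity: PV = PMT / r = 47,495 / (0.0625/2) = $1,519,840.00.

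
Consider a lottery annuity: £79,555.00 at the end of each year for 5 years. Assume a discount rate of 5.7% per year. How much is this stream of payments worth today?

£337,867.35

This is an ordinary annuity: 5 payments of £79,555.00 at the end of each year.
Periodic rate r = 0.057 per year.
PV = PMT × [(1 − (1+r)^−n)/r] = 79,555 × [1 − (1+r)^−5] / r = £337,867.35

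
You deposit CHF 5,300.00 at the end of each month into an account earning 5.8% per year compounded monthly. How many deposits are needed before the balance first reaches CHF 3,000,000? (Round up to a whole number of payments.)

274 payments

Periodic rate r = 0.058/12 per month; n is counted in months.
Ordinary annuity FV: 3,000,000 = 5,300 × [((1+r)^n − 1)/r].
(1+r)^n = 1 + 3,000,000 × r / 5,300, so n = ln(1 + 3,000,000·r/5,300) / ln(1+r) = 273.34.
Round up to a whole number of payments: n = 274.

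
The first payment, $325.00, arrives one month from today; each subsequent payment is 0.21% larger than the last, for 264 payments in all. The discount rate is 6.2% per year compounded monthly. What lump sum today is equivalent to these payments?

$58,675.71

Periodic rate r = 0.062/12 per month; n is counted in months.
Growing ordinary annuity: PV = PMT₁ × [1 − ((1+g)/(1+r))^n] / (r − g) = 325 × [1 − ((1+0.0021)/(1+r))^264] / (r − 0.0021) = $58,675.71.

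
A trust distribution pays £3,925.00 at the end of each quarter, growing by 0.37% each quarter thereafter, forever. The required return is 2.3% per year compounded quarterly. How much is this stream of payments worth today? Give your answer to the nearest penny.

Periodic rate r = 0.023/4 per quarter.
Growing perpetuity (Gordon): PV = PMT₁ / (r − g) = 3,925 / (r − 0.0037) = £1,914,634.15.

£1,914,634.15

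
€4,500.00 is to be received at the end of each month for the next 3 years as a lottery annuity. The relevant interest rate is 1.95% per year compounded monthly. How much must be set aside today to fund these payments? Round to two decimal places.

This is an ordinary annuity: 36 payments of €4,500.00 at the end of each month.
Periodic rate r = 0.0195/12 per month; n is counted in months.
PV = PMT × [(1 − (1+r)^−n)/r] = 4,500 × [1 − (1+r)^−36] / r = €157,228.55

€157,228.55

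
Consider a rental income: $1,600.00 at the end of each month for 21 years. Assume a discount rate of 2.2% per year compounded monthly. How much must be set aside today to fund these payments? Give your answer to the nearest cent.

This is an ordinary annuity: 252 payments of $1,600.00 at the end of each month.
Periodic rate r = 0.022/12 per month; n is counted in months.
PV = PMT × [(1 − (1+r)^−n)/r] = 1,600 × [1 − (1+r)^−252] / r = $322,656.97

$322,656.97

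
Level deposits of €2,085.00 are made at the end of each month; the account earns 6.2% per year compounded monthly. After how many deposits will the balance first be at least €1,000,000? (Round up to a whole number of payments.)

Periodic rate r = 0.062/12 per month; n is counted in months.
Ordinary annuity FV: 1,000,000 = 2,085 × [((1+r)^n − 1)/r].
(1+r)^n = 1 + 1,000,000 × r / 2,085, so n = ln(1 + 1,000,000·r/2,085) / ln(1+r) = 241.87.
Round up to a whole number of payments: n = 242.

242 payments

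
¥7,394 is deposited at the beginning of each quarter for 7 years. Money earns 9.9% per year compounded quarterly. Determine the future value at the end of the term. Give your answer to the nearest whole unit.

¥300,908

This is an annuity due: 28 deposits of ¥7,394 at the beginning of each quarter.
Periodic rate r = 0.099/4 per quarter; n is counted in quarters.
FV = PMT × [((1+r)^n − 1)/r] × (1+r) = 7,394 × [(1+r)^28 − 1] / r × (1+r) = ¥300,908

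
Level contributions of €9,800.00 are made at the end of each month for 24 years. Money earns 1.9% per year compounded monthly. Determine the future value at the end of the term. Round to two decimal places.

This is an ordinary annuity: 288 deposits of €9,800.00 at the end of each month.
Periodic rate r = 0.019/12 per month; n is counted in months.
FV = PMT × [((1+r)^n − 1)/r] = 9,800 × [(1+r)^288 − 1] / r = €3,572,449.58

€3,572,449.58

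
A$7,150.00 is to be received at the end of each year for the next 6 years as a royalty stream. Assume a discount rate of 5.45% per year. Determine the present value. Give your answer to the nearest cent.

This is an ordinary annuity: 6 payments of A$7,150.00 at the end of each year.
Periodic rate r = 0.0545 per year.
PV = PMT × [(1 − (1+r)^−n)/r] = 7,150 × [1 − (1+r)^−6] / r = A$35,774.72

A$35,774.72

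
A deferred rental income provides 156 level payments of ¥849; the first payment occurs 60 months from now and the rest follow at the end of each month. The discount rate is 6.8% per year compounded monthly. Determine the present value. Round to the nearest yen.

Ordinary annuity of 156 payments, first payment at period 60.
Periodic rate r = 0.068/12 per month; n is counted in months.
The ordinary-annuity PV formula values the stream one period before the first payment (period 59); discount that back 59 periods:
PV₀ = 849 × [1 − (1+r)^−156] / r × (1+r)^−59 = ¥62,888

¥62,888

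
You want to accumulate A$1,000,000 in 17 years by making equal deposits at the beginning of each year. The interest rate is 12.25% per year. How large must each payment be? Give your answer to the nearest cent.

A$17,799.10

Level annuity due; solve FV = PMT × [((1+r)^n − 1)/r] × (1+r) for PMT.
Periodic rate r = 0.1225 per year.
With n = 17: PMT = 1,000,000 / ([((1+r)^n − 1)/r] × (1+r)) = A$17,799.10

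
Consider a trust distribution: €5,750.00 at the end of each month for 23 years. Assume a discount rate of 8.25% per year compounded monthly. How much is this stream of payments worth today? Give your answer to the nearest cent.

This is an ordinary annuity: 276 payments of €5,750.00 at the end of each month.
Periodic rate r = 0.0825/12 per month; n is counted in months.
PV = PMT × [(1 − (1+r)^−n)/r] = 5,750 × [1 − (1+r)^−276] / r = €710,139.85

€710,139.85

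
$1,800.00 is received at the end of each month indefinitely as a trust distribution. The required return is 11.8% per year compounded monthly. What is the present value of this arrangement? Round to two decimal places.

$183,050.85

Periodic rate r = 0.118/12 per month.
Level perpetuity: PV = PMT / r = 1,800 / (0.118/12) = $183,050.85.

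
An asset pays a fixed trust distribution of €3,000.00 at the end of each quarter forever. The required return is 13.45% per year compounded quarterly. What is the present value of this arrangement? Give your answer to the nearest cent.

Periodic rate r = 0.1345/4 per quarter.
Level perpetuity: PV = PMT / r = 3,000 / (0.1345/4) = €89,219.33.

€89,219.33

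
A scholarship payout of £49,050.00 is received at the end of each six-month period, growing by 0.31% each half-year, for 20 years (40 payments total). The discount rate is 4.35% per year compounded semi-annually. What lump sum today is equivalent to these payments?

£1,371,265.06

Periodic rate r = 0.0435/2 per half-year; n is counted in half-years.
Growing ordinary annuity: PV = PMT₁ × [1 − ((1+g)/(1+r))^n] / (r − g) = 49,050 × [1 − ((1+0.0031)/(1+r))^40] / (r − 0.0031) = £1,371,265.06.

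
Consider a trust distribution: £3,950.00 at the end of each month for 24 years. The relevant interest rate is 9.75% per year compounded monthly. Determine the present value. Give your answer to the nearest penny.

This is an ordinary annuity: 288 payments of £3,950.00 at the end of each month.
Periodic rate r = 0.0975/12 per month; n is counted in months.
PV = PMT × [(1 − (1+r)^−n)/r] = 3,950 × [1 − (1+r)^−288] / r = £438,878.91

£438,878.91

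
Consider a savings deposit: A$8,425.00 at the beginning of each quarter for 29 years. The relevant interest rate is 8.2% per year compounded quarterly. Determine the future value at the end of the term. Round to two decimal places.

This is an annuity due: 116 deposits of A$8,425.00 at the beginning of each quarter.
Periodic rate r = 0.082/4 per quarter; n is counted in quarters.
FV = PMT × [((1+r)^n − 1)/r] × (1+r) = 8,425 × [(1+r)^116 − 1] / r × (1+r) = A$3,995,674.62

A$3,995,674.62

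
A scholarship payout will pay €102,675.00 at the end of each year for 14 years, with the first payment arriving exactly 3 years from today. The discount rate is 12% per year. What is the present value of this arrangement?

€542,528.04

Ordinary annuity of 14 payments, first payment at period 3.
Periodic rate r = 0.12 per year.
The ordinary-annuity PV formula values the stream one period before the first payment (period 2); discount that back 2 periods:
PV₀ = 102,675 × [1 − (1+r)^−14] / r × (1+r)^−2 = €542,528.04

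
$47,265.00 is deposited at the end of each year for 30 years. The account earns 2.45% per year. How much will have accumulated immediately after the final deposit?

This is an ordinary annuity: 30 deposits of $47,265.00 at the end of each year.
Periodic rate r = 0.0245 per year.
FV = PMT × [((1+r)^n − 1)/r] = 47,265 × [(1+r)^30 − 1] / r = $2,058,607.98

$2,058,607.98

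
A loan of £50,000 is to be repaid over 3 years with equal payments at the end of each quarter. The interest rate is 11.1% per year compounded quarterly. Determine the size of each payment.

Level ordinary annuity; solve PV = PMT × [(1 − (1+r)^−n)/r] for PMT.
Periodic rate r = 0.111/4 per quarter; n is counted in quarters.
With n = 12: PMT = 50,000 / ([(1 − (1+r)^−n)/r]) = £4,955.88

£4,955.88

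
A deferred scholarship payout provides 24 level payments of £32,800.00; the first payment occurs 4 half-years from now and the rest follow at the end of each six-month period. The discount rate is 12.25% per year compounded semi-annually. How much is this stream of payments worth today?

Ordinary annuity of 24 payments, first payment at period 4.
Periodic rate r = 0.1225/2 per half-year; n is counted in half-years.
The ordinary-annuity PV formula values the stream one period before the first payment (period 3); discount that back 3 periods:
PV₀ = 32,800 × [1 − (1+r)^−24] / r × (1+r)^−3 = £340,468.13

£340,468.13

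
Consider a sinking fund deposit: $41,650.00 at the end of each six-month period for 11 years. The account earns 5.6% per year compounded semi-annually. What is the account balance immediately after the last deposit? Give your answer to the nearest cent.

This is an ordinary annuity: 22 deposits of $41,650.00 at the end of each six-month period.
Periodic rate r = 0.056/2 per half-year; n is counted in half-years.
FV = PMT × [((1+r)^n − 1)/r] = 41,650 × [(1+r)^22 − 1] / r = $1,243,398.11

$1,243,398.11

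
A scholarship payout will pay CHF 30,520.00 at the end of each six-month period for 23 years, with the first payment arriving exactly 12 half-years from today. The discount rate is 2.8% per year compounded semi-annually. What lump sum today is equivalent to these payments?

Ordinary annuity of 46 payments, first payment at period 12.
Periodic rate r = 0.028/2 per half-year; n is counted in half-years.
The ordinary-annuity PV formula values the stream one period before the first payment (period 11); discount that back 11 periods:
PV₀ = 30,520 × [1 − (1+r)^−46] / r × (1+r)^−11 = CHF 883,904.84

CHF 883,904.84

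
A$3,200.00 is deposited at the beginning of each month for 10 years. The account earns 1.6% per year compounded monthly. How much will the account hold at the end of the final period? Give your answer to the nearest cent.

A$416,680.79

This is an annuity due: 120 deposits of A$3,200.00 at the beginning of each month.
Periodic rate r = 0.016/12 per month; n is counted in months.
FV = PMT × [((1+r)^n − 1)/r] × (1+r) = 3,200 × [(1+r)^120 − 1] / r × (1+r) = A$416,680.79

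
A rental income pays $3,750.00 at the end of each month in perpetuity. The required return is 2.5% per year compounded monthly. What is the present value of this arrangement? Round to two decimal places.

Periodic rate r = 0.025/12 per month.
Level perpetuity: PV = PMT / r = 3,750 / (0.025/12) = $1,800,000.00.

$1,800,000.00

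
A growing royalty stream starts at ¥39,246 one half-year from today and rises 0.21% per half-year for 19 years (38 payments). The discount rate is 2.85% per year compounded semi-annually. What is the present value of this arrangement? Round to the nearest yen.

Periodic rate r = 0.0285/2 per half-year; n is counted in half-years.
Growing ordinary annuity: PV = PMT₁ × [1 − ((1+g)/(1+r))^n] / (r − g) = 39,246 × [1 − ((1+0.0021)/(1+r))^38] / (r − 0.0021) = ¥1,186,839.

¥1,186,839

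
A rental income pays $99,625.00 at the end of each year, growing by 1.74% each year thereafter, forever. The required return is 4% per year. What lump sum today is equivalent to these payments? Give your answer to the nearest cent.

$4,408,185.84

Periodic rate r = 0.04 per year.
Growing perpetuity (Gordon): PV = PMT₁ / (r − g) = 99,625 / (r − 0.0174) = $4,408,185.84.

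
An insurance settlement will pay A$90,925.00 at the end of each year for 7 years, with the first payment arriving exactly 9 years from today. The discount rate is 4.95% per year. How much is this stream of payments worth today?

Ordinary annuity of 7 payments, first payment at period 9.
Periodic rate r = 0.0495 per year.
The ordinary-annuity PV formula values the stream one period before the first payment (period 8); discount that back 8 periods:
PV₀ = 90,925 × [1 − (1+r)^−7] / r × (1+r)^−8 = A$358,110.91

A$358,110.91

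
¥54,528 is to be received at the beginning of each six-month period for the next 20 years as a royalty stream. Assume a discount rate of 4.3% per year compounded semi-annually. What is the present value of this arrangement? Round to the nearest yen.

This is an annuity due: 40 payments of ¥54,528 at the beginning of each six-month period.
Periodic rate r = 0.043/2 per half-year; n is counted in half-years.
PV = PMT × [(1 − (1+r)^−n)/r] × (1+r) = 54,528 × [1 − (1+r)^−40] / r × (1+r) = ¥1,484,384

¥1,484,384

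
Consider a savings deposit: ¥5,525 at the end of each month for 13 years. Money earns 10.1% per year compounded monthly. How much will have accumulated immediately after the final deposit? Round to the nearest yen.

¥1,770,367

This is an ordinary annuity: 156 deposits of ¥5,525 at the end of each month.
Periodic rate r = 0.101/12 per month; n is counted in months.
FV = PMT × [((1+r)^n − 1)/r] = 5,525 × [(1+r)^156 − 1] / r = ¥1,770,367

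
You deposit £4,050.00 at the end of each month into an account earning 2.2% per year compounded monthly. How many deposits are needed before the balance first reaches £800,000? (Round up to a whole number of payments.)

Periodic rate r = 0.022/12 per month; n is counted in months.
Ordinary annuity FV: 800,000 = 4,050 × [((1+r)^n − 1)/r].
(1+r)^n = 1 + 800,000 × r / 4,050, so n = ln(1 + 800,000·r/4,050) / ln(1+r) = 168.73.
Round up to a whole number of payments: n = 169.

169 payments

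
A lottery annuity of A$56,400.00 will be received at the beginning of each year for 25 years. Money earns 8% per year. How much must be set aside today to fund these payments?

A$650,221.97

This is an annuity due: 25 payments of A$56,400.00 at the beginning of each year.
Periodic rate r = 0.08 per year.
PV = PMT × [(1 − (1+r)^−n)/r] × (1+r) = 56,400 × [1 − (1+r)^−25] / r × (1+r) = A$650,221.97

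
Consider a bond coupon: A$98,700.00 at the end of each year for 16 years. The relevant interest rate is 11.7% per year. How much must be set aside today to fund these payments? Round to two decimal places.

A$699,948.05

This is an ordinary annuity: 16 payments of A$98,700.00 at the end of each year.
Periodic rate r = 0.117 per year.
PV = PMT × [(1 − (1+r)^−n)/r] = 98,700 × [1 − (1+r)^−16] / r = A$699,948.05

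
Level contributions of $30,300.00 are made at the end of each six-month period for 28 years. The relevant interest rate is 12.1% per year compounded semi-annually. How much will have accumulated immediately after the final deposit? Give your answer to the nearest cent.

$12,935,635.72

This is an ordinary annuity: 56 deposits of $30,300.00 at the end of each six-month period.
Periodic rate r = 0.121/2 per half-year; n is counted in half-years.
FV = PMT × [((1+r)^n − 1)/r] = 30,300 × [(1+r)^56 − 1] / r = $12,935,635.72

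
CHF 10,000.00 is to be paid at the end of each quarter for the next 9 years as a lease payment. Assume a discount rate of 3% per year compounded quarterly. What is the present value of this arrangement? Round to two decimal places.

CHF 314,468.05

This is an ordinary annuity: 36 payments of CHF 10,000.00 at the end of each quarter.
Periodic rate r = 0.03/4 per quarter; n is counted in quarters.
PV = PMT × [(1 − (1+r)^−n)/r] = 10,000 × [1 − (1+r)^−36] / r = CHF 314,468.05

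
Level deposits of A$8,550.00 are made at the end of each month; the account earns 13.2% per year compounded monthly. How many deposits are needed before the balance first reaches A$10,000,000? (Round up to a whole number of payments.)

241 payments

Periodic rate r = 0.132/12 per month; n is counted in months.
Ordinary annuity FV: 10,000,000 = 8,550 × [((1+r)^n − 1)/r].
(1+r)^n = 1 + 10,000,000 × r / 8,550, so n = ln(1 + 10,000,000·r/8,550) / ln(1+r) = 240.35.
Round up to a whole number of payments: n = 241.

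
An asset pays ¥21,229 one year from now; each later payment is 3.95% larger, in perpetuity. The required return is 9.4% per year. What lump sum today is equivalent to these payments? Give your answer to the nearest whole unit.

¥389,523

Periodic rate r = 0.094 per year.
Growing perpetuity (Gordon): PV = PMT₁ / (r − g) = 21,229 / (r − 0.0395) = ¥389,523.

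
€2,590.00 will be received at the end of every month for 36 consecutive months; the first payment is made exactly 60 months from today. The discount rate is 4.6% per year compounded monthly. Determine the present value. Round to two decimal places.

€69,369.77

Ordinary annuity of 36 payments, first payment at period 60.
Periodic rate r = 0.046/12 per month; n is counted in months.
The ordinary-annuity PV formula values the stream one period before the first payment (period 59); discount that back 59 periods:
PV₀ = 2,590 × [1 − (1+r)^−36] / r × (1+r)^−59 = €69,369.77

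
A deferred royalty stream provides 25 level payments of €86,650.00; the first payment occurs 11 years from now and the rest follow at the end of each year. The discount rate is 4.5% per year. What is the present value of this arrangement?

€827,359.69

Ordinary annuity of 25 payments, first payment at period 11.
Periodic rate r = 0.045 per year.
The ordinary-annuity PV formula values the stream one period before the first payment (period 10); discount that back 10 periods:
PV₀ = 86,650 × [1 − (1+r)^−25] / r × (1+r)^−10 = €827,359.69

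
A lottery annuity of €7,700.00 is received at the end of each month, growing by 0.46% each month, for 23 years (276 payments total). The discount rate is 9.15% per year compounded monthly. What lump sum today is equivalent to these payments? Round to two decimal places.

Periodic rate r = 0.0915/12 per month; n is counted in months.
Growing ordinary annuity: PV = PMT₁ × [1 − ((1+g)/(1+r))^n] / (r − g) = 7,700 × [1 − ((1+0.0046)/(1+r))^276] / (r − 0.0046) = €1,435,320.32.

€1,435,320.32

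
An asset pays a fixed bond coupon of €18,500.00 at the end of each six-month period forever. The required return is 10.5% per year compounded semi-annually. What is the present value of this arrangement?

€352,380.95

Periodic rate r = 0.105/2 per half-year.
Level perpetuity: PV = PMT / r = 18,500 / (0.105/2) = €352,380.95.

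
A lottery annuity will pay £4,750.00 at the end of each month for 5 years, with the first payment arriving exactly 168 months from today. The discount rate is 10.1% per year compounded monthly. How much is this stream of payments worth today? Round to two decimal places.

£55,018.32

Ordinary annuity of 60 payments, first payment at period 168.
Periodic rate r = 0.101/12 per month; n is counted in months.
The ordinary-annuity PV formula values the stream one period before the first payment (period 167); discount that back 167 periods:
PV₀ = 4,750 × [1 − (1+r)^−60] / r × (1+r)^−167 = £55,018.32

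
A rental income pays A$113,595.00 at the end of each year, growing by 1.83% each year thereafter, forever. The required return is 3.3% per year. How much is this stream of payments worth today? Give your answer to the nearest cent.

A$7,727,551.02

Periodic rate r = 0.033 per year.
Growing perpetuity (Gordon): PV = PMT₁ / (r − g) = 113,595 / (r − 0.0183) = A$7,727,551.02.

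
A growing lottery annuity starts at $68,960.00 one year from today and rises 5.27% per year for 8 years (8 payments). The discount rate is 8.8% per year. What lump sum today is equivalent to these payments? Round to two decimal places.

$453,067.44

Periodic rate r = 0.088 per year.
Growing ordinary annuity: PV = PMT₁ × [1 − ((1+g)/(1+r))^n] / (r − g) = 68,960 × [1 − ((1+0.0527)/(1+r))^8] / (r − 0.0527) = $453,067.44.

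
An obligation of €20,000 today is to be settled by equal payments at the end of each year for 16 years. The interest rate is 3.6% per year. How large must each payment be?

Level ordinary annuity; solve PV = PMT × [(1 − (1+r)^−n)/r] for PMT.
Periodic rate r = 0.036 per year.
With n = 16: PMT = 20,000 / ([(1 − (1+r)^−n)/r]) = €1,666.14

€1,666.14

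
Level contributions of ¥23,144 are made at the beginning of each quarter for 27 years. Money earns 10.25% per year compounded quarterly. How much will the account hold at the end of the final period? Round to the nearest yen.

¥13,314,390

This is an annuity due: 108 deposits of ¥23,144 at the beginning of each quarter.
Periodic rate r = 0.1025/4 per quarter; n is counted in quarters.
FV = PMT × [((1+r)^n − 1)/r] × (1+r) = 23,144 × [(1+r)^108 − 1] / r × (1+r) = ¥13,314,390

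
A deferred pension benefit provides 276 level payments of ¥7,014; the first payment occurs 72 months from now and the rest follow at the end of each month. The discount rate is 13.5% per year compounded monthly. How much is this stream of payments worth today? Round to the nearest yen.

Ordinary annuity of 276 payments, first payment at period 72.
Periodic rate r = 0.135/12 per month; n is counted in months.
The ordinary-annuity PV formula values the stream one period before the first payment (period 71); discount that back 71 periods:
PV₀ = 7,014 × [1 − (1+r)^−276] / r × (1+r)^−71 = ¥268,896

¥268,896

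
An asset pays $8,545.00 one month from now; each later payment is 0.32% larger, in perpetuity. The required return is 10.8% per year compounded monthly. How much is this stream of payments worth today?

$1,473,275.86

Periodic rate r = 0.108/12 per month.
Growing perpetuity (Gordon): PV = PMT₁ / (r − g) = 8,545 / (r − 0.0032) = $1,473,275.86.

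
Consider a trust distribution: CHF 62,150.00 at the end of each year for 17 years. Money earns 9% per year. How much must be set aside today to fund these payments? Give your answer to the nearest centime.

This is an ordinary annuity: 17 payments of CHF 62,150.00 at the end of each year.
Periodic rate r = 0.09 per year.
PV = PMT × [(1 − (1+r)^−n)/r] = 62,150 × [1 − (1+r)^−17] / r = CHF 530,986.69

CHF 530,986.69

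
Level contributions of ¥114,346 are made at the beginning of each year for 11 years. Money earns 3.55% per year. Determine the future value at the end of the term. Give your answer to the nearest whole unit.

¥1,560,104

This is an annuity due: 11 deposits of ¥114,346 at the beginning of each year.
Periodic rate r = 0.0355 per year.
FV = PMT × [((1+r)^n − 1)/r] × (1+r) = 114,346 × [(1+r)^11 − 1] / r × (1+r) = ¥1,560,104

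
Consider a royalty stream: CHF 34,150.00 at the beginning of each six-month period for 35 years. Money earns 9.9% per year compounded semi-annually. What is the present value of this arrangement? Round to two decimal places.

This is an annuity due: 70 payments of CHF 34,150.00 at the beginning of each six-month period.
Periodic rate r = 0.099/2 per half-year; n is counted in half-years.
PV = PMT × [(1 − (1+r)^−n)/r] × (1+r) = 34,150 × [1 − (1+r)^−70] / r × (1+r) = CHF 699,445.49

CHF 699,445.49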